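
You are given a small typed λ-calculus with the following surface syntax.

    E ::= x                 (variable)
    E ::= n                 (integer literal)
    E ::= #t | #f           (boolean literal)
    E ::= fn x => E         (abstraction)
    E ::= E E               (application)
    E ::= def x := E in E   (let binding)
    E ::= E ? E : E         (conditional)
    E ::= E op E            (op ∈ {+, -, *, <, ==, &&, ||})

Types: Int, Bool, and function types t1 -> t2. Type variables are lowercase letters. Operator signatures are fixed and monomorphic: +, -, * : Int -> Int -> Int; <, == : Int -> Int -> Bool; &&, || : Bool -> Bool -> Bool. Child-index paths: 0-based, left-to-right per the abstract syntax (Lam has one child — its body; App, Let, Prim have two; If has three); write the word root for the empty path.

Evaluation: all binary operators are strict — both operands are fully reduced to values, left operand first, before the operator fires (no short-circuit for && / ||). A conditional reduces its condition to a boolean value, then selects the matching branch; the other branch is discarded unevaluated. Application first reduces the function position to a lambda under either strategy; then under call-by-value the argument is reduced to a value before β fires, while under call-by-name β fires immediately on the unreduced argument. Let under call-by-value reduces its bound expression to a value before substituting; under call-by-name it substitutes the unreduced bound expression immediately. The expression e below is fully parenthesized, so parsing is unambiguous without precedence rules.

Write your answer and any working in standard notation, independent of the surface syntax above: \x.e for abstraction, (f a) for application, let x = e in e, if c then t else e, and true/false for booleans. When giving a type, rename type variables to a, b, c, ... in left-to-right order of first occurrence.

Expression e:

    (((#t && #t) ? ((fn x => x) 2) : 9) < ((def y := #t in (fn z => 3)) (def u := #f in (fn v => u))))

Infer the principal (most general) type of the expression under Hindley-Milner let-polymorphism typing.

Answer: Bool

Derivation:
  unify Bool ~ Bool
  unify Bool ~ Bool
  unify Bool ~ Bool
x : a
\x._ : a -> a
  unify a -> a ~ Int -> b
  unify a ~ Int
  unify Int ~ b
_ _ : Int
  unify Int ~ Int
  unify Int ~ Int
let y : Bool
\z._ : c -> Int
let u : Bool
u : Bool
\v._ : d -> Bool
  unify c -> Int ~ (d -> Bool) -> e
  unify c ~ d -> Bool
  unify Int ~ e
_ _ : Int
  unify Int ~ Int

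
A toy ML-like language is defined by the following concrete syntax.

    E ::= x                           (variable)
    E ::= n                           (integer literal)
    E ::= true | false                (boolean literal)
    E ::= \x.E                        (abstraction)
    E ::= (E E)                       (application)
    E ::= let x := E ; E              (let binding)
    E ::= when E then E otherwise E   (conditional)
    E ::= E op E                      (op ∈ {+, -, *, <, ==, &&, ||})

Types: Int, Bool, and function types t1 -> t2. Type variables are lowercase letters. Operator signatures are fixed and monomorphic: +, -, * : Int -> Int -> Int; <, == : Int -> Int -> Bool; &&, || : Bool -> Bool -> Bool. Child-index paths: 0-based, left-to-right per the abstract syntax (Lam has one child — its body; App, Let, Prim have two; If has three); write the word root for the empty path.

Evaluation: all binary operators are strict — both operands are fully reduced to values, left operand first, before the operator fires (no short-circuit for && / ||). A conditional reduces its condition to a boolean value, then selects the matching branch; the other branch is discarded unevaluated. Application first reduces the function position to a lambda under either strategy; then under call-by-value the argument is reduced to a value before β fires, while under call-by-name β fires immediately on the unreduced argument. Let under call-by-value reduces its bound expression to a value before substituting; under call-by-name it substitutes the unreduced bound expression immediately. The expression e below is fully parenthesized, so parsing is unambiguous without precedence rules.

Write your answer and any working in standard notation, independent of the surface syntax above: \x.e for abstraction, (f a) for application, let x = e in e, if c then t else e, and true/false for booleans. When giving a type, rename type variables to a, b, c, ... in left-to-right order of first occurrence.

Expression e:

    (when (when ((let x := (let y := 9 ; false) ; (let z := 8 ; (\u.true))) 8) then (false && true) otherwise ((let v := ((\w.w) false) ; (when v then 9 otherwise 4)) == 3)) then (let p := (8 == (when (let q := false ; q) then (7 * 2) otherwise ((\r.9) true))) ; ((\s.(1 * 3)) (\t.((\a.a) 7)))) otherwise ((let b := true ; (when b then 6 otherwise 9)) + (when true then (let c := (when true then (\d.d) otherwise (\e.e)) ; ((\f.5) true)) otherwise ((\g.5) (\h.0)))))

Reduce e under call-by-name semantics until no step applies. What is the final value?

Working:
step 0: (if (if ((let x = (let y = 9 in false) in (let z = 8 in (\u.true))) 8) then (false && true) else ((let v = ((\w.w) false) in (if v then 9 else 4)) == 3)) then (let p = (8 == (if (let q = false in q) then (7 * 2) else ((\r.9) true))) in ((\s.(1 * 3)) (\t.((\a.a) 7)))) else ((let b = true in (if b then 6 else 9)) + (if true then (let c = (if true then (\d.d) else (\e.e)) in ((\f.5) true)) else ((\g.5) (\h.0)))))
step 1: [let@0.0.0] (if (if ((let z = 8 in (\u.true)) 8) then (false && true) else ((let v = ((\w.w) false) in (if v then 9 else 4)) == 3)) then (let p = (8 == (if (let q = false in q) then (7 * 2) else ((\r.9) true))) in ((\s.(1 * 3)) (\t.((\a.a) 7)))) else ((let b = true in (if b then 6 else 9)) + (if true then (let c = (if true then (\d.d) else (\e.e)) in ((\f.5) true)) else ((\g.5) (\h.0)))))
step 2: [let@0.0.0] (if (if ((\u.true) 8) then (false && true) else ((let v = ((\w.w) false) in (if v then 9 else 4)) == 3)) then (let p = (8 == (if (let q = false in q) then (7 * 2) else ((\r.9) true))) in ((\s.(1 * 3)) (\t.((\a.a) 7)))) else ((let b = true in (if b then 6 else 9)) + (if true then (let c = (if true then (\d.d) else (\e.e)) in ((\f.5) true)) else ((\g.5) (\h.0)))))
step 3: [beta@0.0] (if (if true then (false && true) else ((let v = ((\w.w) false) in (if v then 9 else 4)) == 3)) then (let p = (8 == (if (let q = false in q) then (7 * 2) else ((\r.9) true))) in ((\s.(1 * 3)) (\t.((\a.a) 7)))) else ((let b = true in (if b then 6 else 9)) + (if true then (let c = (if true then (\d.d) else (\e.e)) in ((\f.5) true)) else ((\g.5) (\h.0)))))
step 4: [if@0] (if (false && true) then (let p = (8 == (if (let q = false in q) then (7 * 2) else ((\r.9) true))) in ((\s.(1 * 3)) (\t.((\a.a) 7)))) else ((let b = true in (if b then 6 else 9)) + (if true then (let c = (if true then (\d.d) else (\e.e)) in ((\f.5) true)) else ((\g.5) (\h.0)))))
step 5: [delta@0] (if false then (let p = (8 == (if (let q = false in q) then (7 * 2) else ((\r.9) true))) in ((\s.(1 * 3)) (\t.((\a.a) 7)))) else ((let b = true in (if b then 6 else 9)) + (if true then (let c = (if true then (\d.d) else (\e.e)) in ((\f.5) true)) else ((\g.5) (\h.0)))))
step 6: [if@root] ((let b = true in (if b then 6 else 9)) + (if true then (let c = (if true then (\d.d) else (\e.e)) in ((\f.5) true)) else ((\g.5) (\h.0))))
step 7: [let@0] ((if true then 6 else 9) + (if true then (let c = (if true then (\d.d) else (\e.e)) in ((\f.5) true)) else ((\g.5) (\h.0))))
step 8: [if@0] (6 + (if true then (let c = (if true then (\d.d) else (\e.e)) in ((\f.5) true)) else ((\g.5) (\h.0))))
step 9: [if@1] (6 + (let c = (if true then (\d.d) else (\e.e)) in ((\f.5) true)))
step 10: [let@1] (6 + ((\f.5) true))
step 11: [beta@1] (6 + 5)
step 12: [delta@root] 11

Answer: 11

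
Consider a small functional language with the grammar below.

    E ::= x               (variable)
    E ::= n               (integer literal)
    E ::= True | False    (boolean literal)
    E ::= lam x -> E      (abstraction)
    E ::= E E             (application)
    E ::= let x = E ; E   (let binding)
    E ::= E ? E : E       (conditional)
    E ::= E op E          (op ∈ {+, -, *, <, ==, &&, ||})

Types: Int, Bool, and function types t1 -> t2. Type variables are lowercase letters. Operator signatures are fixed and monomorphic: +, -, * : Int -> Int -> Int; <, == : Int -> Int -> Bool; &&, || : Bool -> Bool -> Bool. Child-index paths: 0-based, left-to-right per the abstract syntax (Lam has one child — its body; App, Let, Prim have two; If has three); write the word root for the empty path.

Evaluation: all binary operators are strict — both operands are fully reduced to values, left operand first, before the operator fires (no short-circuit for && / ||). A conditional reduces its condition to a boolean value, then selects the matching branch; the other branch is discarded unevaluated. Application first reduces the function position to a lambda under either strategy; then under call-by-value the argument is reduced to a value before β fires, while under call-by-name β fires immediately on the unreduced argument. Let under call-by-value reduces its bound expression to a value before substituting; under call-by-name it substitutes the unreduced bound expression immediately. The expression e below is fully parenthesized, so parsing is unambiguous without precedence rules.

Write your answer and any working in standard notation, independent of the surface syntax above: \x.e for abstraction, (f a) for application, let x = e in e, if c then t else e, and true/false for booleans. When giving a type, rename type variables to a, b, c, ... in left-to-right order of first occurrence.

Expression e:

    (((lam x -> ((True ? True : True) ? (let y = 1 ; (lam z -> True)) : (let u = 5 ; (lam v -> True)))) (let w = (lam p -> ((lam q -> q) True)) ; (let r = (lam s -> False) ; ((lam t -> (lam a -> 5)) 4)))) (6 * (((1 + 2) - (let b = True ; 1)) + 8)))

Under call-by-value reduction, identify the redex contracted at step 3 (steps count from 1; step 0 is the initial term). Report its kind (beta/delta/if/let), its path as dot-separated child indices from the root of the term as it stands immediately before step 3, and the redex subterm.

Answer: beta at 0.1 : ((\t.(\a.5)) 4)

Derivation:
step 0: (((\x.(if (if true then true else true) then (let y = 1 in (\z.true)) else (let u = 5 in (\v.true)))) (let w = (\p.((\q.q) true)) in (let r = (\s.false) in ((\t.(\a.5)) 4)))) (6 * (((1 + 2) - (let b = true in 1)) + 8)))
step 1: [let@0.1] (((\x.(if (if true then true else true) then (let y = 1 in (\z.true)) else (let u = 5 in (\v.true)))) (let r = (\s.false) in ((\t.(\a.5)) 4))) (6 * (((1 + 2) - (let b = true in 1)) + 8)))
step 2: [let@0.1] (((\x.(if (if true then true else true) then (let y = 1 in (\z.true)) else (let u = 5 in (\v.true)))) ((\t.(\a.5)) 4)) (6 * (((1 + 2) - (let b = true in 1)) + 8)))
step 3: [beta@0.1] (((\x.(if (if true then true else true) then (let y = 1 in (\z.true)) else (let u = 5 in (\v.true)))) (\a.5)) (6 * (((1 + 2) - (let b = true in 1)) + 8)))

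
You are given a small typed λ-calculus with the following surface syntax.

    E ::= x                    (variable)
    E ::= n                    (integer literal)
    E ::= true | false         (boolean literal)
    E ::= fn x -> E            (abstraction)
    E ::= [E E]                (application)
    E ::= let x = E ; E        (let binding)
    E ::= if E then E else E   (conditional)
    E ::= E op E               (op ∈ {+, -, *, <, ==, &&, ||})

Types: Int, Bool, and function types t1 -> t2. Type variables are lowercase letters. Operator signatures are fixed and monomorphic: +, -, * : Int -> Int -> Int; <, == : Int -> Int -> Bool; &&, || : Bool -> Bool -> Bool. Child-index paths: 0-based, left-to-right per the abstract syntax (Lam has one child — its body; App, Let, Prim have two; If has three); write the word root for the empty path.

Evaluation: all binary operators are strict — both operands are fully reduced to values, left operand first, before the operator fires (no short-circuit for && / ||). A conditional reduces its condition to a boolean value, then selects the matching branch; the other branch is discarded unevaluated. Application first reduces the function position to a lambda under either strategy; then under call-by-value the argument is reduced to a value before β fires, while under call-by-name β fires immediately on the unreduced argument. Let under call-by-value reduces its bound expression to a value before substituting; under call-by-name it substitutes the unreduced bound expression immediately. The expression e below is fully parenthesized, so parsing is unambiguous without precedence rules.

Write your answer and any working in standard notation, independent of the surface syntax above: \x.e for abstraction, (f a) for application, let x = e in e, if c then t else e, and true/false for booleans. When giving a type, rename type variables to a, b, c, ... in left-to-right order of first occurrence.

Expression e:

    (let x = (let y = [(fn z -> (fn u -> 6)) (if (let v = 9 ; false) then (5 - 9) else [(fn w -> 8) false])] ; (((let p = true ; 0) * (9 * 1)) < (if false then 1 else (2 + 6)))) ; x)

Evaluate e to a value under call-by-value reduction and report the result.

Derivation:
step 0: (let x = (let y = ((\z.(\u.6)) (if (let v = 9 in false) then (5 - 9) else ((\w.8) false))) in (((let p = true in 0) * (9 * 1)) < (if false then 1 else (2 + 6)))) in x)
step 1: [let@0.0.1.0] (let x = (let y = ((\z.(\u.6)) (if false then (5 - 9) else ((\w.8) false))) in (((let p = true in 0) * (9 * 1)) < (if false then 1 else (2 + 6)))) in x)
step 2: [if@0.0.1] (let x = (let y = ((\z.(\u.6)) ((\w.8) false)) in (((let p = true in 0) * (9 * 1)) < (if false then 1 else (2 + 6)))) in x)
step 3: [beta@0.0.1] (let x = (let y = ((\z.(\u.6)) 8) in (((let p = true in 0) * (9 * 1)) < (if false then 1 else (2 + 6)))) in x)
step 4: [beta@0.0] (let x = (let y = (\u.6) in (((let p = true in 0) * (9 * 1)) < (if false then 1 else (2 + 6)))) in x)
step 5: [let@0] (let x = (((let p = true in 0) * (9 * 1)) < (if false then 1 else (2 + 6))) in x)
step 6: [let@0.0.0] (let x = ((0 * (9 * 1)) < (if false then 1 else (2 + 6))) in x)
step 7: [delta@0.0.1] (let x = ((0 * 9) < (if false then 1 else (2 + 6))) in x)
step 8: [delta@0.0] (let x = (0 < (if false then 1 else (2 + 6))) in x)
step 9: [if@0.1] (let x = (0 < (2 + 6)) in x)
step 10: [delta@0.1] (let x = (0 < 8) in x)
step 11: [delta@0] (let x = true in x)
step 12: [let@root] true

Answer: true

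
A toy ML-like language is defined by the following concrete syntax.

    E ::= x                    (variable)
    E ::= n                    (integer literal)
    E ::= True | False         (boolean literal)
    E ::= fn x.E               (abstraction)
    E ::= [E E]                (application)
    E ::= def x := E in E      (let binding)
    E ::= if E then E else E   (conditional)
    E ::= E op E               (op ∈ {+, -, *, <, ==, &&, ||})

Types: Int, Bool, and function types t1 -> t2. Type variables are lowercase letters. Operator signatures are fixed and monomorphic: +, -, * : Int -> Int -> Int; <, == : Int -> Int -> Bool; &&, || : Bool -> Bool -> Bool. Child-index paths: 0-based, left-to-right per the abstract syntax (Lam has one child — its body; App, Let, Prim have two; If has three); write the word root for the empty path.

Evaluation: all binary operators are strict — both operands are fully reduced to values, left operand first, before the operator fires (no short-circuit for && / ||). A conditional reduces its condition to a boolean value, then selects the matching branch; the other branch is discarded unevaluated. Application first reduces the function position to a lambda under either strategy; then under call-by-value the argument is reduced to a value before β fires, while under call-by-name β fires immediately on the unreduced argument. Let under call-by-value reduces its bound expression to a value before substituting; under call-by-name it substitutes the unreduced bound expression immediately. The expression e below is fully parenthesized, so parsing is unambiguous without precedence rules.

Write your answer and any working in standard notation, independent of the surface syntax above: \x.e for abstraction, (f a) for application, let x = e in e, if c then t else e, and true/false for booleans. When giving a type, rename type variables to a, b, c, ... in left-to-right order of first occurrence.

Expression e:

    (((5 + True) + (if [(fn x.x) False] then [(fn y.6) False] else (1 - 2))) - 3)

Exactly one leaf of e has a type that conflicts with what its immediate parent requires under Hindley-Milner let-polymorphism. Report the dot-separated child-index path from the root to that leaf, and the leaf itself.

Working:
  unify Int ~ Int
  unify Bool ~ Int
  FAIL: mismatch Bool ~ Int

Answer: 0.0.1 : true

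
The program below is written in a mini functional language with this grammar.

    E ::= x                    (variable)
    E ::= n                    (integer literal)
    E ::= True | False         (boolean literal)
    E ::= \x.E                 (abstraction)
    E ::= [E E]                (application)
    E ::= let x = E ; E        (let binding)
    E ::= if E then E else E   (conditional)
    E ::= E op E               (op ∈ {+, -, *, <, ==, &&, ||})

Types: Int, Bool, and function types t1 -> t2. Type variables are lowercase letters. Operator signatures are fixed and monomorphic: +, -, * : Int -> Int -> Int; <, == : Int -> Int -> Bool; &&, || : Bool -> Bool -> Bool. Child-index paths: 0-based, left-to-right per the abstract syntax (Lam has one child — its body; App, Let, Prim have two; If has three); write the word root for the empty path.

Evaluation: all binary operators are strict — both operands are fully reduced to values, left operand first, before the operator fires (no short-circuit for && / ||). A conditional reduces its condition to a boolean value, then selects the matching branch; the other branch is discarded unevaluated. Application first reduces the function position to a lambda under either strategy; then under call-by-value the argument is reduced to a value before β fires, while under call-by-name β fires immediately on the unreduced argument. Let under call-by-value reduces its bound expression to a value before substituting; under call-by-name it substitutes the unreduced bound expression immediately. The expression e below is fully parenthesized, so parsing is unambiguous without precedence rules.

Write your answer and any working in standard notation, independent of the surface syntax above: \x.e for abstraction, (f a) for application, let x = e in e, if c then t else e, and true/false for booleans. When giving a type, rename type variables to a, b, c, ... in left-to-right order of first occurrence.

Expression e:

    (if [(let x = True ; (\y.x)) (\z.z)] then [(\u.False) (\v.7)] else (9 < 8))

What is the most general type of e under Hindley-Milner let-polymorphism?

Working:
let x : Bool
x : Bool
\y._ : a -> Bool
z : b
\z._ : b -> b
  unify a -> Bool ~ (b -> b) -> c
  unify a ~ b -> b
  unify Bool ~ c
_ _ : Bool
  unify Bool ~ Bool
\u._ : d -> Bool
\v._ : e -> Int
  unify d -> Bool ~ (e -> Int) -> f
  unify d ~ e -> Int
  unify Bool ~ f
_ _ : Bool
  unify Int ~ Int
  unify Int ~ Int
  unify Bool ~ Bool

Answer: Bool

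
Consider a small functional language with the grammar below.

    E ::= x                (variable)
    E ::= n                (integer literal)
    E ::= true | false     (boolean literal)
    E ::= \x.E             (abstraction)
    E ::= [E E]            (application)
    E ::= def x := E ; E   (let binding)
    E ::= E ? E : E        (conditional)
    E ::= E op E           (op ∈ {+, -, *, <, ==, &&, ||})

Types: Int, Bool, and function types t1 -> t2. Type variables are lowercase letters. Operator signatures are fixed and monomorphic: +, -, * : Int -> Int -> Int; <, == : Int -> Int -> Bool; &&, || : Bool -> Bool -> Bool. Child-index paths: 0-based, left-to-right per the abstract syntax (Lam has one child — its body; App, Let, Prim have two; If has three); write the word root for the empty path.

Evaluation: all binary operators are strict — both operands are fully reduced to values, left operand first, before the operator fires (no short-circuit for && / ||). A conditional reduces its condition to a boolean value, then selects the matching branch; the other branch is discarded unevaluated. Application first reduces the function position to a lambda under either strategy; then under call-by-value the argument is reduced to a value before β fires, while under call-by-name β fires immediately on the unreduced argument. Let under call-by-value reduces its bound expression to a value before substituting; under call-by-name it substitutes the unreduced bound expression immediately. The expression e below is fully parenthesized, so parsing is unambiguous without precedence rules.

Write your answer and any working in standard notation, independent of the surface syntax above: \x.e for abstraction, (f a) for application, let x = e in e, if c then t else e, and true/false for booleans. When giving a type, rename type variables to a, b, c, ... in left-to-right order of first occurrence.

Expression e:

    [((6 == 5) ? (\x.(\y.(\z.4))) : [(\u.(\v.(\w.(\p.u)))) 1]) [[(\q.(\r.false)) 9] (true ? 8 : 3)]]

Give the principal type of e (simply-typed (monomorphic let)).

Answer: a -> b -> Int

Working:
  unify Int ~ Int
  unify Int ~ Int
  unify Bool ~ Bool
\z._ : c -> Int
\y._ : b -> c -> Int
\x._ : a -> b -> c -> Int
u : d
\p._ : g -> d
\w._ : f -> g -> d
\v._ : e -> f -> g -> d
\u._ : d -> e -> f -> g -> d
  unify d -> e -> f -> g -> d ~ Int -> h
  unify d ~ Int
  unify e -> f -> g -> Int ~ h
_ _ : e -> f -> g -> Int
  unify a -> b -> c -> Int ~ e -> f -> g -> Int
  unify a ~ e
  unify b -> c -> Int ~ f -> g -> Int
  unify b ~ f
  unify c -> Int ~ g -> Int
  unify c ~ g
  unify Int ~ Int
\r._ : j -> Bool
\q._ : i -> j -> Bool
  unify i -> j -> Bool ~ Int -> k
  unify i ~ Int
  unify j -> Bool ~ k
_ _ : j -> Bool
  unify Bool ~ Bool
  unify Int ~ Int
  unify j -> Bool ~ Int -> l
  unify j ~ Int
  unify Bool ~ l
_ _ : Bool
  unify e -> f -> g -> Int ~ Bool -> m
  unify e ~ Bool
  unify f -> g -> Int ~ m
_ _ : f -> g -> Int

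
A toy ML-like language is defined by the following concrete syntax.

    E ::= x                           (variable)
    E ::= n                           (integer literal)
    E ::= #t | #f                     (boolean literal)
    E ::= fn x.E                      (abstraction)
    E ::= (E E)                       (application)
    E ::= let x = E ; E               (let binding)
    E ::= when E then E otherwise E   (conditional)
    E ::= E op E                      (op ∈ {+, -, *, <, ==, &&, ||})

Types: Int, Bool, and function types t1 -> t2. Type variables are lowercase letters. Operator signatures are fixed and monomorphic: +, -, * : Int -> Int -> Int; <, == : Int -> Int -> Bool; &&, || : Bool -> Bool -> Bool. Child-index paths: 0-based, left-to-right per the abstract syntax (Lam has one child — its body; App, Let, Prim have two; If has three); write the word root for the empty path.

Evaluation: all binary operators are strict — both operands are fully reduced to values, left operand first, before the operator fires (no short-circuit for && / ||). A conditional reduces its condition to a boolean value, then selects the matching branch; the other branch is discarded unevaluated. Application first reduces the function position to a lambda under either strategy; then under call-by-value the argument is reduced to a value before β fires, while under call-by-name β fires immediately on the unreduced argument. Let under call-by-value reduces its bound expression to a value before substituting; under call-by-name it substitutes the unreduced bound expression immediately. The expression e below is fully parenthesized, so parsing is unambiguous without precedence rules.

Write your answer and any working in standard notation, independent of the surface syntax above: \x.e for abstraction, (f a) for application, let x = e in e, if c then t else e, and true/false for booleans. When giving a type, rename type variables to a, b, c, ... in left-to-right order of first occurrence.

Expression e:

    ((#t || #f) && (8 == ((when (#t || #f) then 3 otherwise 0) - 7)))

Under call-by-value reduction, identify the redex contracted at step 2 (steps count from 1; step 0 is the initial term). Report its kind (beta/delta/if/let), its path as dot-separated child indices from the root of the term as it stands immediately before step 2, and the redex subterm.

Answer: delta at 1.1.0.0 : (true || false)

Derivation:
step 0: ((true || false) && (8 == ((if (true || false) then 3 else 0) - 7)))
step 1: [delta@0] (true && (8 == ((if (true || false) then 3 else 0) - 7)))
step 2: [delta@1.1.0.0] (true && (8 == ((if true then 3 else 0) - 7)))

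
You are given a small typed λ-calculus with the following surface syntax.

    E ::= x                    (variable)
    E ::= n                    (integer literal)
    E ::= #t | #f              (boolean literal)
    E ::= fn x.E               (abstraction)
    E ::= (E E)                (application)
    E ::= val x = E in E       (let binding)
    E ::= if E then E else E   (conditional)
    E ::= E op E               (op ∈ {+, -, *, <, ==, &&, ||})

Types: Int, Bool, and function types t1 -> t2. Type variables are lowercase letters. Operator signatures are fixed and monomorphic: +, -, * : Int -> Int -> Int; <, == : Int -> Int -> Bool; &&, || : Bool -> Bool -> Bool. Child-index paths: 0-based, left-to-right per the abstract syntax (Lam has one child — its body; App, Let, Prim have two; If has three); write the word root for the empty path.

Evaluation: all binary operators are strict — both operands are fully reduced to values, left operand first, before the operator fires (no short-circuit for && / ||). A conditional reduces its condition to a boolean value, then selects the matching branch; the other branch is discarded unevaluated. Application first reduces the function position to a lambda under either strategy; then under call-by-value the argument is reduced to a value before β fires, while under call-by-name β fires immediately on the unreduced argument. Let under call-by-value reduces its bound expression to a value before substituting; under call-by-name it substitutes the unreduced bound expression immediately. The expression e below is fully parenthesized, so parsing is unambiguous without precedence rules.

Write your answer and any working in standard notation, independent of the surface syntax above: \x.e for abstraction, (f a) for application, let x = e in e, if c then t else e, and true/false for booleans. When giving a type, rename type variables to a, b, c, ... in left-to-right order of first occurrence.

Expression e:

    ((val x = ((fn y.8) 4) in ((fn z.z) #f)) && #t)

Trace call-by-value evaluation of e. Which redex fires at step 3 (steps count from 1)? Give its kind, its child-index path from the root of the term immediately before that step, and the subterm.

Working:
step 0: ((let x = ((\y.8) 4) in ((\z.z) false)) && true)
step 1: [beta@0.0] ((let x = 8 in ((\z.z) false)) && true)
step 2: [let@0] (((\z.z) false) && true)
step 3: [beta@0] (false && true)

Answer: beta at 0 : ((\z.z) false)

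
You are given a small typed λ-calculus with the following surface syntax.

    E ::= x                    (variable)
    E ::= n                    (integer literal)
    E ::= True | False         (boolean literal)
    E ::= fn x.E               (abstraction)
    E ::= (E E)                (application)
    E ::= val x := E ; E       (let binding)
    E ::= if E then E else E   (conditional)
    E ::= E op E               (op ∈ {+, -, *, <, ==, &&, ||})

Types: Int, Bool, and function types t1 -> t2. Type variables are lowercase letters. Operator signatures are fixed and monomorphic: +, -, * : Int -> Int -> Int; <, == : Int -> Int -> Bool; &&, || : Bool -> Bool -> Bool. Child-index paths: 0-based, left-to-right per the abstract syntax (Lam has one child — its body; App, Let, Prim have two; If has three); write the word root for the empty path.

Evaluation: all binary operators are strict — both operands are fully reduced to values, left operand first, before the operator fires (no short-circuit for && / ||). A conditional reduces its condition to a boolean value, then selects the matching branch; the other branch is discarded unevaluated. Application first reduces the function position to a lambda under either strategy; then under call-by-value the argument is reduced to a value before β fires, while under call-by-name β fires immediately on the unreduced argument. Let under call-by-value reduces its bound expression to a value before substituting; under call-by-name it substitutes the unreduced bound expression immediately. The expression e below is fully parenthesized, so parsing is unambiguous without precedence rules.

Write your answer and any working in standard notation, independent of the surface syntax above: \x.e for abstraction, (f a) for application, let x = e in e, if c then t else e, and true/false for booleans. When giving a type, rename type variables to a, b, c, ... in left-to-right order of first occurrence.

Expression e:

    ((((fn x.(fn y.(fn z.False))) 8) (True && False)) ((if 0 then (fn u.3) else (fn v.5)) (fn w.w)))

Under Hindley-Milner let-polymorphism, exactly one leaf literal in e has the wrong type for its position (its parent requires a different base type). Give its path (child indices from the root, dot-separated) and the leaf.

Trace:
\z._ : c -> Bool
\y._ : b -> c -> Bool
\x._ : a -> b -> c -> Bool
  unify a -> b -> c -> Bool ~ Int -> d
  unify a ~ Int
  unify b -> c -> Bool ~ d
_ _ : b -> c -> Bool
  unify Bool ~ Bool
  unify Bool ~ Bool
  unify b -> c -> Bool ~ Bool -> e
  unify b ~ Bool
  unify c -> Bool ~ e
_ _ : c -> Bool
  unify Int ~ Bool
  FAIL: mismatch Int ~ Bool

Answer: 1.0.0 : 0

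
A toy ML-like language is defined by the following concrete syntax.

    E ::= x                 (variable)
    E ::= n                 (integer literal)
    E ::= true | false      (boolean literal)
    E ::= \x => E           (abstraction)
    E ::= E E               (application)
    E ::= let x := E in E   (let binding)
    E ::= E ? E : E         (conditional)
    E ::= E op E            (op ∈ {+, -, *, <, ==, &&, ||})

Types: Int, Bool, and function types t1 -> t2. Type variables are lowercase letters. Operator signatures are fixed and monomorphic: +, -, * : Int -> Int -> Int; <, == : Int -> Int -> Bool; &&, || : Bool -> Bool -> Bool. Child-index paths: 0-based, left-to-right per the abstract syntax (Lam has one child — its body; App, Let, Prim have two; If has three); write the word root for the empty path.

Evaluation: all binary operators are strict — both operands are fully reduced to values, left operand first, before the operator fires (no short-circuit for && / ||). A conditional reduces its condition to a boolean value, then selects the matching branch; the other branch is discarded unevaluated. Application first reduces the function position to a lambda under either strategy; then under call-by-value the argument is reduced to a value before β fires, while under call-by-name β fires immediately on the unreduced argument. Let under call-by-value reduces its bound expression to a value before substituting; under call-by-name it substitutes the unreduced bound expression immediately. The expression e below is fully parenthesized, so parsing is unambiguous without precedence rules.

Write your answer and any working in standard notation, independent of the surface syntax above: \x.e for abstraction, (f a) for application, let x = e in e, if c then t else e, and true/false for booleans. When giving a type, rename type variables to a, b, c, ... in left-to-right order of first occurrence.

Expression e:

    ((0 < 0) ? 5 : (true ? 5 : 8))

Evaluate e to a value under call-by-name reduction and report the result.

Working:
step 0: (if (0 < 0) then 5 else (if true then 5 else 8))
step 1: [delta@0] (if false then 5 else (if true then 5 else 8))
step 2: [if@root] (if true then 5 else 8)
step 3: [if@root] 5

Answer: 5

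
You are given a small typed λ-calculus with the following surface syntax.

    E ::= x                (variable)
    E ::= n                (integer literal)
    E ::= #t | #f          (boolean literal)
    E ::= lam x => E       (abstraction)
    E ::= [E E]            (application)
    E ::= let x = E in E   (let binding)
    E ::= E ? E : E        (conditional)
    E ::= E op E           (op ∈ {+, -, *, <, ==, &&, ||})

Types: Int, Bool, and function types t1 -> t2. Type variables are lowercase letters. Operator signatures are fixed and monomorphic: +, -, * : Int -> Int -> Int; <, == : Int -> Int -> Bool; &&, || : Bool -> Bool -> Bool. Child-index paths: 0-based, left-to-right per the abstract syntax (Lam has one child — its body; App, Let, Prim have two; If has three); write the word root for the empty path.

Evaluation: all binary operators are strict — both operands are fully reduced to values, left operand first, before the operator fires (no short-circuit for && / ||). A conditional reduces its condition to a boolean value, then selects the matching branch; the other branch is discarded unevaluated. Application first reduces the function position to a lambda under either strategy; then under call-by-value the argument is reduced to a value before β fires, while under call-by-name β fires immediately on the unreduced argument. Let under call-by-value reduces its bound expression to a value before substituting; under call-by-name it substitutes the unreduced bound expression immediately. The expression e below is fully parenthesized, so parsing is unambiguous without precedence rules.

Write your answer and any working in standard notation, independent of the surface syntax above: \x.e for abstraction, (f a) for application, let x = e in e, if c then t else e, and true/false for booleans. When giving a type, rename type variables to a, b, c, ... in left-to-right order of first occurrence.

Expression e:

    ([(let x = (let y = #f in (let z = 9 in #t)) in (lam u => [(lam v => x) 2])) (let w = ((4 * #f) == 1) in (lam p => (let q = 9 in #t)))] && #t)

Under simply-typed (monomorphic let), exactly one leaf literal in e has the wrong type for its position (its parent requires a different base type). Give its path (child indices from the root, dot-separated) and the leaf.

Answer: 0.1.0.0.1 : false

Trace:
let y : Bool
let z : Int
let x : Bool
x : Bool
\v._ : b -> Bool
  unify b -> Bool ~ Int -> c
  unify b ~ Int
  unify Bool ~ c
_ _ : Bool
\u._ : a -> Bool
  unify Int ~ Int
  unify Bool ~ Int
  FAIL: mismatch Bool ~ Int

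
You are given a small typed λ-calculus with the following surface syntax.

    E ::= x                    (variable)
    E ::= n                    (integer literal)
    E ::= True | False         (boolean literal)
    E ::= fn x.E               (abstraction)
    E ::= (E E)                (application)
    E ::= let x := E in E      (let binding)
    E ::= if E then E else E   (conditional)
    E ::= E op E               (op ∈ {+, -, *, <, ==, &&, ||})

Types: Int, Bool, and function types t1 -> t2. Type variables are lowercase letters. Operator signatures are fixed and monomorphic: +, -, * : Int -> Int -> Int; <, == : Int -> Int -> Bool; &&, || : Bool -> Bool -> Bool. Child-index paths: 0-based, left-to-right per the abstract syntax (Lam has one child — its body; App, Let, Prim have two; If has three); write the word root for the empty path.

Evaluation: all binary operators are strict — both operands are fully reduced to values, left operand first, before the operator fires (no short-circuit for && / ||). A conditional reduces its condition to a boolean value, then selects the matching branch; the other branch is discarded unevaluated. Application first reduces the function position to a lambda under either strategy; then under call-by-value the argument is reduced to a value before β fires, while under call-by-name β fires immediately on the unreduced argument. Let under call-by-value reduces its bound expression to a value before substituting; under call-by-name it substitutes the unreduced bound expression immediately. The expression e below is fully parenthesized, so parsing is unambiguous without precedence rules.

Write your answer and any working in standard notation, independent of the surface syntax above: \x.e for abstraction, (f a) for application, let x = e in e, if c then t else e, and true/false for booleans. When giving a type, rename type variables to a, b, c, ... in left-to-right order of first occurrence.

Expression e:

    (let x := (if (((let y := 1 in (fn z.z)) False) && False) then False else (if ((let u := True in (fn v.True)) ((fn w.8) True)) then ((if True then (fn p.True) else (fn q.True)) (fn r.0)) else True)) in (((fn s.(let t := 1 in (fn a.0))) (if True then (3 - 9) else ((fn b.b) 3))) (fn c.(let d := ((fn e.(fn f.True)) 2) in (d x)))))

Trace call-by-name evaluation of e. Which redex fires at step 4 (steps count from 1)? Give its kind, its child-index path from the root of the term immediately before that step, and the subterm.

Derivation:
step 0: (let x = (if (((let y = 1 in (\z.z)) false) && false) then false else (if ((let u = true in (\v.true)) ((\w.8) true)) then ((if true then (\p.true) else (\q.true)) (\r.0)) else true)) in (((\s.(let t = 1 in (\a.0))) (if true then (3 - 9) else ((\b.b) 3))) (\c.(let d = ((\e.(\f.true)) 2) in (d x)))))
step 1: [let@root] (((\s.(let t = 1 in (\a.0))) (if true then (3 - 9) else ((\b.b) 3))) (\c.(let d = ((\e.(\f.true)) 2) in (d (if (((let y = 1 in (\z.z)) false) && false) then false else (if ((let u = true in (\v.true)) ((\w.8) true)) then ((if true then (\p.true) else (\q.true)) (\r.0)) else true))))))
step 2: [beta@0] ((let t = 1 in (\a.0)) (\c.(let d = ((\e.(\f.true)) 2) in (d (if (((let y = 1 in (\z.z)) false) && false) then false else (if ((let u = true in (\v.true)) ((\w.8) true)) then ((if true then (\p.true) else (\q.true)) (\r.0)) else true))))))
step 3: [let@0] ((\a.0) (\c.(let d = ((\e.(\f.true)) 2) in (d (if (((let y = 1 in (\z.z)) false) && false) then false else (if ((let u = true in (\v.true)) ((\w.8) true)) then ((if true then (\p.true) else (\q.true)) (\r.0)) else true))))))
step 4: [beta@root] 0

Answer: beta at root : ((\a.0) (\c.(let d = ((\e.(\f.true)) 2) in (d (if (((let y = 1 in (\z.z)) false) && false) then false else (if ((let u = true in (\v.true)) ((\w.8) true)) then ((if true then (\p.true) else (\q.true)) (\r.0)) else true))))))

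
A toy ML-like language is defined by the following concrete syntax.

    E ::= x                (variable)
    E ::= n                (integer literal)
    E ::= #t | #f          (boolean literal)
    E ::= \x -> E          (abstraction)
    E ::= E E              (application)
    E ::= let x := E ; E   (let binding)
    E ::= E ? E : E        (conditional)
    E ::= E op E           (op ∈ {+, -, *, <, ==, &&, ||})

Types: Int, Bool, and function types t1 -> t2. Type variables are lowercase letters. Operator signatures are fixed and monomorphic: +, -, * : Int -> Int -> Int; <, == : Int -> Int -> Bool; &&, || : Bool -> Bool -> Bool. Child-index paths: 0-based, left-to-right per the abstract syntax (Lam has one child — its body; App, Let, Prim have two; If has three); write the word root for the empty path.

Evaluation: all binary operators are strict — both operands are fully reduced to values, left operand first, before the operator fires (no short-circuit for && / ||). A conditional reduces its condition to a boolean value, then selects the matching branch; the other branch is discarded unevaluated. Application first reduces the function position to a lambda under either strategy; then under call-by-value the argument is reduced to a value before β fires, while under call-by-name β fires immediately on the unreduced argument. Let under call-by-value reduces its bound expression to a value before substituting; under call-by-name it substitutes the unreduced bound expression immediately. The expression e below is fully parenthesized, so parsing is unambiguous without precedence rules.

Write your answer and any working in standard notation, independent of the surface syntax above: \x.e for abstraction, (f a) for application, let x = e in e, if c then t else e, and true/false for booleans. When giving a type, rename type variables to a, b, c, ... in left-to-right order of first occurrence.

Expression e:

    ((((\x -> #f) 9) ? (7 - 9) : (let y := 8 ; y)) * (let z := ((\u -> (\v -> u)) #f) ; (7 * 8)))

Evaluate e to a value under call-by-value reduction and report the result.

Derivation:
step 0: ((if ((\x.false) 9) then (7 - 9) else (let y = 8 in y)) * (let z = ((\u.(\v.u)) false) in (7 * 8)))
step 1: [beta@0.0] ((if false then (7 - 9) else (let y = 8 in y)) * (let z = ((\u.(\v.u)) false) in (7 * 8)))
step 2: [if@0] ((let y = 8 in y) * (let z = ((\u.(\v.u)) false) in (7 * 8)))
step 3: [let@0] (8 * (let z = ((\u.(\v.u)) false) in (7 * 8)))
step 4: [beta@1.0] (8 * (let z = (\v.false) in (7 * 8)))
step 5: [let@1] (8 * (7 * 8))
step 6: [delta@1] (8 * 56)
step 7: [delta@root] 448

Answer: 448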